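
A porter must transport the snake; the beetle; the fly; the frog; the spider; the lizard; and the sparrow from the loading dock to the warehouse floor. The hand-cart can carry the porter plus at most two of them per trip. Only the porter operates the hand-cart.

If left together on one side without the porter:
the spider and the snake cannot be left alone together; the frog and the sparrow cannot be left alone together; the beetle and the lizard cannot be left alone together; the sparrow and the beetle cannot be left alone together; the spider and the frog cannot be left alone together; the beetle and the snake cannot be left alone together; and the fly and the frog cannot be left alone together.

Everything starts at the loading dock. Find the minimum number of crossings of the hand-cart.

impossible

Whatever the first load, the items left behind include a forbidden pair without the porter. No opening move is safe, so no plan exists.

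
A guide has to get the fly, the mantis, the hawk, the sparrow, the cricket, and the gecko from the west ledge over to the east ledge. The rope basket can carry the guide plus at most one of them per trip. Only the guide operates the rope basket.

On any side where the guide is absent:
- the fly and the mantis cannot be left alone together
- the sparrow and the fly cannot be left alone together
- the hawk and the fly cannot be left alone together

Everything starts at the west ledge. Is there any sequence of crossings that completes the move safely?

No

Following every safe sequence of crossings from the start, the most of the 6 that can be at the east ledge as the rope basket arrives there on crossings 1, 3, 5, 7 is 1, 2, 3, 4 respectively; the best ever achieved is 4 of 6.
From crossing 9 on, no configuration arises that was not already reachable earlier: only 36 distinct safe configurations (who is on which side, and where the rope basket is) can ever be reached, none of them has everyone across, and every continuation just revisits them. So no valid plan exists.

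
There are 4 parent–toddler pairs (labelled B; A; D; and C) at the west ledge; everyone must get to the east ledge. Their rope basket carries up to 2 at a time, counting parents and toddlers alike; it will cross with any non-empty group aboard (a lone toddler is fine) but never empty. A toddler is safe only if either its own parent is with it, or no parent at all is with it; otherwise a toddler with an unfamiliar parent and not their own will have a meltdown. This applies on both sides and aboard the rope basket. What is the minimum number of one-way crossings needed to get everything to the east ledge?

impossible

Following every safe sequence of crossings from the start, the most of the 8 that can be at the east ledge as the rope basket arrives there on crossings 1, 3, 5 is 2, 3, 4 respectively; the best ever achieved is 4 of 8.
From crossing 7 on, no configuration arises that was not already reachable earlier: only 44 distinct safe configurations (who is on which side, and where the rope basket is) can ever be reached, none of them has everyone across, and every continuation just revisits them. So no valid plan exists.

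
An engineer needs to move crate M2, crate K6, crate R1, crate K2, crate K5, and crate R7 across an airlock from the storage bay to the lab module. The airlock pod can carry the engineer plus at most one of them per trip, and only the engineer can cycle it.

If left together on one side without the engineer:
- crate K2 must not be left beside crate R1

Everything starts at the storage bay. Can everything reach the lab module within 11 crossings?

Yes — this plan uses 11 crossings (≤ 11):
1. Engineer goes to the lab module with crate R1.  [the storage bay: crate K2, crate K5, crate K6, crate M2, crate R7 | the lab module: crate R1]
2. Engineer goes back to the storage bay alone.  [the storage bay: crate K2, crate K5, crate K6, crate M2, crate R7 | the lab module: crate R1]
3. Engineer goes to the lab module with crate M2.  [the storage bay: crate K2, crate K5, crate K6, crate R7 | the lab module: crate M2, crate R1]
4. Engineer goes back to the storage bay alone.  [the storage bay: crate K2, crate K5, crate K6, crate R7 | the lab module: crate M2, crate R1]
5. Engineer goes to the lab module with crate K6.  [the storage bay: crate K2, crate K5, crate R7 | the lab module: crate K6, crate M2, crate R1]
6. Engineer goes back to the storage bay alone.  [the storage bay: crate K2, crate K5, crate R7 | the lab module: crate K6, crate M2, crate R1]
7. Engineer goes to the lab module with crate K5.  [the storage bay: crate K2, crate R7 | the lab module: crate K5, crate K6, crate M2, crate R1]
8. Engineer goes back to the storage bay alone.  [the storage bay: crate K2, crate R7 | the lab module: crate K5, crate K6, crate M2, crate R1]
9. Engineer goes to the lab module with crate R7.  [the storage bay: crate K2 | the lab module: crate K5, crate K6, crate M2, crate R1, crate R7]
10. Engineer goes back to the storage bay alone.  [the storage bay: crate K2 | the lab module: crate K5, crate K6, crate M2, crate R1, crate R7]
11. Engineer goes to the lab module with crate K2.  [the storage bay: — | the lab module: crate K2, crate K5, crate K6, crate M2, crate R1, crate R7]

Yes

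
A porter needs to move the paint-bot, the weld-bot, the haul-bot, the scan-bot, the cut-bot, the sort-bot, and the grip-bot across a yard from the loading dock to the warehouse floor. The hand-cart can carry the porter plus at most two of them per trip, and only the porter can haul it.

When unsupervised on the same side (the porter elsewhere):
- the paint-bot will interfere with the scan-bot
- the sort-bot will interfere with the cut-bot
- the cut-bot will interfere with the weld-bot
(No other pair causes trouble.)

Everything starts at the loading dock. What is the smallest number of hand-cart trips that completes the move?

Counting alone: the porter can take at most 2 across per trip to the warehouse floor, so moving all 7 needs at least 4 loaded trips out, with a return between consecutive ones — at least 7 crossings.
The plan below uses exactly 7 crossings, so it is optimal:
1. Porter goes to the warehouse floor with the cut-bot and the paint-bot.
2. Porter goes back to the loading dock alone.
3. Porter goes to the warehouse floor with the haul-bot and the weld-bot.
4. Porter goes back to the loading dock with the cut-bot.
5. Porter goes to the warehouse floor with the grip-bot and the sort-bot.
6. Porter goes back to the loading dock alone.
7. Porter goes to the warehouse floor with the cut-bot and the scan-bot.

7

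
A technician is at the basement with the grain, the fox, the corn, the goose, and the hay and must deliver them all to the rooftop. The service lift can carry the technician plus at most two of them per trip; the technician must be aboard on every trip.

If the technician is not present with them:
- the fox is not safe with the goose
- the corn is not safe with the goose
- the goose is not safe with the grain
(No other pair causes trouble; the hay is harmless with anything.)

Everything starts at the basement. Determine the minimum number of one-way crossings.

Counting alone: the technician can take at most 2 across per trip to the rooftop, so moving all 5 needs at least 3 loaded trips out, with a return between consecutive ones — at least 5 crossings.
The plan below uses exactly 5 crossings, so it is optimal:
1. Technician goes to the rooftop with the goose and the grain.  [the basement: the corn, the fox, the hay | the rooftop: the goose, the grain]
2. Technician goes back to the basement with the goose.  [the basement: the corn, the fox, the goose, the hay | the rooftop: the grain]
3. Technician goes to the rooftop with the corn and the fox.  [the basement: the goose, the hay | the rooftop: the corn, the fox, the grain]
4. Technician goes back to the basement alone.  [the basement: the goose, the hay | the rooftop: the corn, the fox, the grain]
5. Technician goes to the rooftop with the goose and the hay.  [the basement: — | the rooftop: the corn, the fox, the goose, the grain, the hay]

5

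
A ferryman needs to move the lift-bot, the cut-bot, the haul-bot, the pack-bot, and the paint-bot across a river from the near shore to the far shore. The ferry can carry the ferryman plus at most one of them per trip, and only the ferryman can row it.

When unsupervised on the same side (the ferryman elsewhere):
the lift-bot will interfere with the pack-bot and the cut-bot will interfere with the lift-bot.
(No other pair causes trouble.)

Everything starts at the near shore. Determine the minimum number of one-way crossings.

Counting alone: the ferryman can take at most 1 across per trip to the far shore, so moving all 5 needs at least 5 loaded trips out, with a return between consecutive ones — at least 9 crossings.
The safety rule pushes this higher. Following every safe sequence of crossings, the most of the 5 that can be at the far shore as the ferry arrives there on crossing 9 is 4 — never all 5.
So no plan with fewer than 11 crossings exists, and this one achieves 11:
1. Ferryman goes to the far shore with the lift-bot.
2. Ferryman goes back to the near shore alone.
3. Ferryman goes to the far shore with the cut-bot.
4. Ferryman goes back to the near shore with the lift-bot.
5. Ferryman goes to the far shore with the pack-bot.
6. Ferryman goes back to the near shore alone.
7. Ferryman goes to the far shore with the haul-bot.
8. Ferryman goes back to the near shore alone.
9. Ferryman goes to the far shore with the paint-bot.
10. Ferryman goes back to the near shore alone.
11. Ferryman goes to the far shore with the lift-bot.

11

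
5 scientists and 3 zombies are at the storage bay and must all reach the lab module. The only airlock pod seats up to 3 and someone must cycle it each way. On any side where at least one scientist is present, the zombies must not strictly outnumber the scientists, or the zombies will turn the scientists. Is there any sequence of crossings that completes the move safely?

1. 2 zombies → the lab module.  (the storage bay: 5S 1Z; the lab module: 0S 2Z)
2. 1 zombie ← the storage bay.  (the storage bay: 5S 2Z; the lab module: 0S 1Z)
3. 2 scientists and 1 zombie → the lab module.  (the storage bay: 3S 1Z; the lab module: 2S 2Z)
4. 1 zombie ← the storage bay.  (the storage bay: 3S 2Z; the lab module: 2S 1Z)
5. 1 scientist and 2 zombies → the lab module.  (the storage bay: 2S 0Z; the lab module: 3S 3Z)
6. 1 zombie ← the storage bay.  (the storage bay: 2S 1Z; the lab module: 3S 2Z)
7. 2 scientists and 1 zombie → the lab module.  (the storage bay: 0S 0Z; the lab module: 5S 3Z)

Yes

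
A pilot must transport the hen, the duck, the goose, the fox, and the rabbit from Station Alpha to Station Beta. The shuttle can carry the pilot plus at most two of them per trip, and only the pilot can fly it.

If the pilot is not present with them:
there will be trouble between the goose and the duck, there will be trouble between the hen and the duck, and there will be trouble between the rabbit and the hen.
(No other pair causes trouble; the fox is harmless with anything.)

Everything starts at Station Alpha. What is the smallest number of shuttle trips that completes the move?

5

Counting alone: the pilot can take at most 2 across per trip to Station Beta, so moving all 5 needs at least 3 loaded trips out, with a return between consecutive ones — at least 5 crossings.
The plan below uses exactly 5 crossings, so it is optimal:
1. Pilot goes to Station Beta with the duck and the hen.
2. Pilot goes back to Station Alpha with the hen.
3. Pilot goes to Station Beta with the fox and the rabbit.
4. Pilot goes back to Station Alpha alone.
5. Pilot goes to Station Beta with the goose and the hen.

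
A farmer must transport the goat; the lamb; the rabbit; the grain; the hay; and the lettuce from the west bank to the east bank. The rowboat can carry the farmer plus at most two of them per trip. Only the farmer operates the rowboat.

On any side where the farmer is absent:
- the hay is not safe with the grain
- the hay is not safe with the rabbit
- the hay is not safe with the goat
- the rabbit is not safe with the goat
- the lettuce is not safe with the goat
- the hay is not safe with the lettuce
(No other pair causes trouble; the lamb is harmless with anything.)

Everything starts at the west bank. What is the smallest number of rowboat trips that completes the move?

9

Counting alone: the farmer can take at most 2 across per trip to the east bank, so moving all 6 needs at least 3 loaded trips out, with a return between consecutive ones — at least 5 crossings.
The safety rule pushes this higher. Following every safe sequence of crossings, the most of the 6 that can be at the east bank as the rowboat arrives there on crossings 5, 7 is 4, 5 respectively — never all 6.
So no plan with fewer than 9 crossings exists, and this one achieves 9:
1. Farmer goes to the east bank with the goat and the hay.
2. Farmer goes back to the west bank with the goat.
3. Farmer goes to the east bank with the goat and the lamb.
4. Farmer goes back to the west bank with the goat.
5. Farmer goes to the east bank with the goat and the grain.
6. Farmer goes back to the west bank with the hay.
7. Farmer goes to the east bank with the lettuce and the rabbit.
8. Farmer goes back to the west bank with the goat.
9. Farmer goes to the east bank with the goat and the hay.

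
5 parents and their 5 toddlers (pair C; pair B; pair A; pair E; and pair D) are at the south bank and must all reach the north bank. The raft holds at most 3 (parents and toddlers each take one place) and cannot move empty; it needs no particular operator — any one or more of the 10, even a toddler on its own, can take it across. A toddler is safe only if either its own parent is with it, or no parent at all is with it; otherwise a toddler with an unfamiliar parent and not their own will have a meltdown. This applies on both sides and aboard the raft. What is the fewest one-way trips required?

Counting alone: each trip to the north bank takes at most 3 across and each return brings at least 1 back, so after t trips out (and t−1 returns) at most 3t − (t−1) of the 10 are across; that first reaches 10 at t = 5, so at least 9 crossings are needed.
The safety rule pushes this higher. Following every safe sequence of crossings, the most of the 10 that can be at the north bank as the raft arrives there on crossing 9 is 9 — never all 10.
So no plan with fewer than 11 crossings exists, and this one achieves 11:
1. parent C and toddler C cross → the north bank.
2. parent C crosses ← the south bank.
3. toddler A, toddler B, and toddler E cross → the north bank.
4. toddler C crosses ← the south bank.
5. parent A, parent B, and parent E cross → the north bank.
6. parent B and toddler B cross ← the south bank.
7. parent B, parent C, and parent D cross → the north bank.
8. toddler A crosses ← the south bank.
9. toddler B and toddler C cross → the north bank.
10. toddler C crosses ← the south bank.
11. toddler A, toddler C, and toddler D cross → the north bank.

11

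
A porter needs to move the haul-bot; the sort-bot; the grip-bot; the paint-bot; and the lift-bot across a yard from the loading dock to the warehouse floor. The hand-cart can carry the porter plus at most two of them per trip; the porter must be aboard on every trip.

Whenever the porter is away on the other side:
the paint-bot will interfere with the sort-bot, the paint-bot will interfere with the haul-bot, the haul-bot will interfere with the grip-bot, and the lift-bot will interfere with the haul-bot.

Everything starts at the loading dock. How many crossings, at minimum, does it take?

Counting alone: the porter can take at most 2 across per trip to the warehouse floor, so moving all 5 needs at least 3 loaded trips out, with a return between consecutive ones — at least 5 crossings.
The plan below uses exactly 5 crossings, so it is optimal:
1. Porter goes to the warehouse floor with the haul-bot and the sort-bot.
2. Porter goes back to the loading dock alone.
3. Porter goes to the warehouse floor with the grip-bot and the lift-bot.
4. Porter goes back to the loading dock with the haul-bot.
5. Porter goes to the warehouse floor with the haul-bot and the paint-bot.

5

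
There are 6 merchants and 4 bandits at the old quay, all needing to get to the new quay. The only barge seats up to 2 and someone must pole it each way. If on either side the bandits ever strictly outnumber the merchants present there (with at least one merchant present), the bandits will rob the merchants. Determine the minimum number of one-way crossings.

17

Counting alone: each trip to the new quay takes at most 2 across and each return brings at least 1 back, so after t trips out (and t−1 returns) at most 2t − (t−1) of the 10 are across; that first reaches 10 at t = 9, so at least 17 crossings are needed.
The plan below uses exactly 17 crossings, so it is optimal:
1. 2 bandits → the new quay.  (the old quay: 6M 2B; the new quay: 0M 2B)
2. 1 bandit ← the old quay.  (the old quay: 6M 3B; the new quay: 0M 1B)
3. 2 bandits → the new quay.  (the old quay: 6M 1B; the new quay: 0M 3B)
4. 1 bandit ← the old quay.  (the old quay: 6M 2B; the new quay: 0M 2B)
5. 2 merchants → the new quay.  (the old quay: 4M 2B; the new quay: 2M 2B)
6. 1 bandit ← the old quay.  (the old quay: 4M 3B; the new quay: 2M 1B)
7. 1 merchant and 1 bandit → the new quay.  (the old quay: 3M 2B; the new quay: 3M 2B)
8. 1 bandit ← the old quay.  (the old quay: 3M 3B; the new quay: 3M 1B)
9. 2 bandits → the new quay.  (the old quay: 3M 1B; the new quay: 3M 3B)
10. 1 bandit ← the old quay.  (the old quay: 3M 2B; the new quay: 3M 2B)
11. 1 merchant and 1 bandit → the new quay.  (the old quay: 2M 1B; the new quay: 4M 3B)
12. 1 bandit ← the old quay.  (the old quay: 2M 2B; the new quay: 4M 2B)
13. 2 bandits → the new quay.  (the old quay: 2M 0B; the new quay: 4M 4B)
14. 1 bandit ← the old quay.  (the old quay: 2M 1B; the new quay: 4M 3B)
15. 1 merchant and 1 bandit → the new quay.  (the old quay: 1M 0B; the new quay: 5M 4B)
16. 1 bandit ← the old quay.  (the old quay: 1M 1B; the new quay: 5M 3B)
17. 1 merchant and 1 bandit → the new quay.  (the old quay: 0M 0B; the new quay: 6M 4B)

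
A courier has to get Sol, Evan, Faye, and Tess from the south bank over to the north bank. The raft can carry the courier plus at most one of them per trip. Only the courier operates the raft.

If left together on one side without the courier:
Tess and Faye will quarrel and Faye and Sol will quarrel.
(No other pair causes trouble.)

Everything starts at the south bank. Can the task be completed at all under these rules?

Yes

1. Courier goes to the north bank with Faye.  [the south bank: Evan, Sol, Tess | the north bank: Faye]
2. Courier goes back to the south bank alone.  [the south bank: Evan, Sol, Tess | the north bank: Faye]
3. Courier goes to the north bank with Sol.  [the south bank: Evan, Tess | the north bank: Faye, Sol]
4. Courier goes back to the south bank with Faye.  [the south bank: Evan, Faye, Tess | the north bank: Sol]
5. Courier goes to the north bank with Tess.  [the south bank: Evan, Faye | the north bank: Sol, Tess]
6. Courier goes back to the south bank alone.  [the south bank: Evan, Faye | the north bank: Sol, Tess]
7. Courier goes to the north bank with Evan.  [the south bank: Faye | the north bank: Evan, Sol, Tess]
8. Courier goes back to the south bank alone.  [the south bank: Faye | the north bank: Evan, Sol, Tess]
9. Courier goes to the north bank with Faye.  [the south bank: — | the north bank: Evan, Faye, Sol, Tess]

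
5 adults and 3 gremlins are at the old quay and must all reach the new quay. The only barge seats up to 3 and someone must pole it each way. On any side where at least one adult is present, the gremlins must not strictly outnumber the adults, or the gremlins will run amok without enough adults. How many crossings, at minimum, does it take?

7

Counting alone: each trip to the new quay takes at most 3 across and each return brings at least 1 back, so after t trips out (and t−1 returns) at most 3t − (t−1) of the 8 are across; that first reaches 8 at t = 4, so at least 7 crossings are needed.
The plan below uses exactly 7 crossings, so it is optimal:
1. 2 gremlins → the new quay.  (the old quay: 5A 1G; the new quay: 0A 2G)
2. 1 gremlin ← the old quay.  (the old quay: 5A 2G; the new quay: 0A 1G)
3. 2 adults and 1 gremlin → the new quay.  (the old quay: 3A 1G; the new quay: 2A 2G)
4. 1 gremlin ← the old quay.  (the old quay: 3A 2G; the new quay: 2A 1G)
5. 1 adult and 2 gremlins → the new quay.  (the old quay: 2A 0G; the new quay: 3A 3G)
6. 1 gremlin ← the old quay.  (the old quay: 2A 1G; the new quay: 3A 2G)
7. 2 adults and 1 gremlin → the new quay.  (the old quay: 0A 0G; the new quay: 5A 3G)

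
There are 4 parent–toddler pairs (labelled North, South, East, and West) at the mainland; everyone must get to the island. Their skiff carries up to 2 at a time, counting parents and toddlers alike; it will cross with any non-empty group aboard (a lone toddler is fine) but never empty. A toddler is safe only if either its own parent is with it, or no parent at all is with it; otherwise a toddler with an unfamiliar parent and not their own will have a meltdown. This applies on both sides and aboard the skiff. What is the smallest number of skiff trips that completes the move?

impossible

Following every safe sequence of crossings from the start, the most of the 8 that can be at the island as the skiff arrives there on crossings 1, 3, 5 is 2, 3, 4 respectively; the best ever achieved is 4 of 8.
From crossing 7 on, no configuration arises that was not already reachable earlier: only 44 distinct safe configurations (who is on which side, and where the skiff is) can ever be reached, none of them has everyone across, and every continuation just revisits them. So no valid plan exists.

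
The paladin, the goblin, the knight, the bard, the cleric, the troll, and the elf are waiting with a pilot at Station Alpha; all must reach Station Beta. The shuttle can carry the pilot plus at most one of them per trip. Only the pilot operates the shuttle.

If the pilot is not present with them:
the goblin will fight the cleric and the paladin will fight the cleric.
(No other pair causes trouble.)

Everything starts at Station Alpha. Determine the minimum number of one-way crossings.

Counting alone: the pilot can take at most 1 across per trip to Station Beta, so moving all 7 needs at least 7 loaded trips out, with a return between consecutive ones — at least 13 crossings.
The safety rule pushes this higher. Following every safe sequence of crossings, the most of the 7 that can be at Station Beta as the shuttle arrives there on crossing 13 is 6 — never all 7.
So no plan with fewer than 15 crossings exists, and this one achieves 15:
1. Pilot goes to Station Beta with the cleric.
2. Pilot goes back to Station Alpha alone.
3. Pilot goes to Station Beta with the paladin.
4. Pilot goes back to Station Alpha with the cleric.
5. Pilot goes to Station Beta with the goblin.
6. Pilot goes back to Station Alpha alone.
7. Pilot goes to Station Beta with the knight.
8. Pilot goes back to Station Alpha alone.
9. Pilot goes to Station Beta with the bard.
10. Pilot goes back to Station Alpha alone.
11. Pilot goes to Station Beta with the troll.
12. Pilot goes back to Station Alpha alone.
13. Pilot goes to Station Beta with the elf.
14. Pilot goes back to Station Alpha alone.
15. Pilot goes to Station Beta with the cleric.

15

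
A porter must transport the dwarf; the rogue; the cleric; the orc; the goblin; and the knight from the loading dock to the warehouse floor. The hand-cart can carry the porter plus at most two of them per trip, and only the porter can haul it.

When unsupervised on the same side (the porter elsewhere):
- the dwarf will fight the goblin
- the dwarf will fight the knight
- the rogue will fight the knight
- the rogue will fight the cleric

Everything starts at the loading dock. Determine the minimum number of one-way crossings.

Counting alone: the porter can take at most 2 across per trip to the warehouse floor, so moving all 6 needs at least 3 loaded trips out, with a return between consecutive ones — at least 5 crossings.
The safety rule pushes this higher. Following every safe sequence of crossings, the most of the 6 that can be at the warehouse floor as the hand-cart arrives there on crossing 5 is 5 — never all 6.
So no plan with fewer than 7 crossings exists, and this one achieves 7:
1. Porter goes to the warehouse floor with the dwarf and the rogue.  [the loading dock: the cleric, the goblin, the knight, the orc | the warehouse floor: the dwarf, the rogue]
2. Porter goes back to the loading dock alone.  [the loading dock: the cleric, the goblin, the knight, the orc | the warehouse floor: the dwarf, the rogue]
3. Porter goes to the warehouse floor with the cleric and the orc.  [the loading dock: the goblin, the knight | the warehouse floor: the cleric, the dwarf, the orc, the rogue]
4. Porter goes back to the loading dock with the rogue.  [the loading dock: the goblin, the knight, the rogue | the warehouse floor: the cleric, the dwarf, the orc]
5. Porter goes to the warehouse floor with the goblin and the knight.  [the loading dock: the rogue | the warehouse floor: the cleric, the dwarf, the goblin, the knight, the orc]
6. Porter goes back to the loading dock with the dwarf.  [the loading dock: the dwarf, the rogue | the warehouse floor: the cleric, the goblin, the knight, the orc]
7. Porter goes to the warehouse floor with the dwarf and the rogue.  [the loading dock: — | the warehouse floor: the cleric, the dwarf, the goblin, the knight, the orc, the rogue]

7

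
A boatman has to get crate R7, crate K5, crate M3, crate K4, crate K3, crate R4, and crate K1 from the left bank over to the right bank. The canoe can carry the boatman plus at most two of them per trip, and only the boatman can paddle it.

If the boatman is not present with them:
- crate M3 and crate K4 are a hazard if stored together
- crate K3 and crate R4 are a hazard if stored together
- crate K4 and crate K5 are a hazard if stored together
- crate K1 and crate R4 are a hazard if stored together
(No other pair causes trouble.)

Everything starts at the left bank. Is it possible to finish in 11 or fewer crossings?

Yes — this plan uses 9 crossings (≤ 11):
1. Boatman goes to the right bank with crate K4 and crate R4.
2. Boatman goes back to the left bank alone.
3. Boatman goes to the right bank with crate R7.
4. Boatman goes back to the left bank alone.
5. Boatman goes to the right bank with crate K5 and crate M3.
6. Boatman goes back to the left bank with crate K4.
7. Boatman goes to the right bank with crate K1 and crate K3.
8. Boatman goes back to the left bank with crate R4.
9. Boatman goes to the right bank with crate K4 and crate R4.

Yes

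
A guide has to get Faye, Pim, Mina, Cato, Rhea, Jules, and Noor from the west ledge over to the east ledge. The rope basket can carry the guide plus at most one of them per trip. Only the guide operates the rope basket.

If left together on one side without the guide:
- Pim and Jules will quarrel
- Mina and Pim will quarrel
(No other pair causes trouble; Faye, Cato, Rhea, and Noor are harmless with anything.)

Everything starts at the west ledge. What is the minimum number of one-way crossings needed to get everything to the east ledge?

Counting alone: the guide can take at most 1 across per trip to the east ledge, so moving all 7 needs at least 7 loaded trips out, with a return between consecutive ones — at least 13 crossings.
The safety rule pushes this higher. Following every safe sequence of crossings, the most of the 7 that can be at the east ledge as the rope basket arrives there on crossing 13 is 6 — never all 7.
So no plan with fewer than 15 crossings exists, and this one achieves 15:
1. Guide goes to the east ledge with Pim.  [the west ledge: Cato, Faye, Jules, Mina, Noor, Rhea | the east ledge: Pim]
2. Guide goes back to the west ledge alone.  [the west ledge: Cato, Faye, Jules, Mina, Noor, Rhea | the east ledge: Pim]
3. Guide goes to the east ledge with Faye.  [the west ledge: Cato, Jules, Mina, Noor, Rhea | the east ledge: Faye, Pim]
4. Guide goes back to the west ledge alone.  [the west ledge: Cato, Jules, Mina, Noor, Rhea | the east ledge: Faye, Pim]
5. Guide goes to the east ledge with Mina.  [the west ledge: Cato, Jules, Noor, Rhea | the east ledge: Faye, Mina, Pim]
6. Guide goes back to the west ledge with Pim.  [the west ledge: Cato, Jules, Noor, Pim, Rhea | the east ledge: Faye, Mina]
7. Guide goes to the east ledge with Jules.  [the west ledge: Cato, Noor, Pim, Rhea | the east ledge: Faye, Jules, Mina]
8. Guide goes back to the west ledge alone.  [the west ledge: Cato, Noor, Pim, Rhea | the east ledge: Faye, Jules, Mina]
9. Guide goes to the east ledge with Cato.  [the west ledge: Noor, Pim, Rhea | the east ledge: Cato, Faye, Jules, Mina]
10. Guide goes back to the west ledge alone.  [the west ledge: Noor, Pim, Rhea | the east ledge: Cato, Faye, Jules, Mina]
11. Guide goes to the east ledge with Rhea.  [the west ledge: Noor, Pim | the east ledge: Cato, Faye, Jules, Mina, Rhea]
12. Guide goes back to the west ledge alone.  [the west ledge: Noor, Pim | the east ledge: Cato, Faye, Jules, Mina, Rhea]
13. Guide goes to the east ledge with Noor.  [the west ledge: Pim | the east ledge: Cato, Faye, Jules, Mina, Noor, Rhea]
14. Guide goes back to the west ledge alone.  [the west ledge: Pim | the east ledge: Cato, Faye, Jules, Mina, Noor, Rhea]
15. Guide goes to the east ledge with Pim.  [the west ledge: — | the east ledge: Cato, Faye, Jules, Mina, Noor, Pim, Rhea]

15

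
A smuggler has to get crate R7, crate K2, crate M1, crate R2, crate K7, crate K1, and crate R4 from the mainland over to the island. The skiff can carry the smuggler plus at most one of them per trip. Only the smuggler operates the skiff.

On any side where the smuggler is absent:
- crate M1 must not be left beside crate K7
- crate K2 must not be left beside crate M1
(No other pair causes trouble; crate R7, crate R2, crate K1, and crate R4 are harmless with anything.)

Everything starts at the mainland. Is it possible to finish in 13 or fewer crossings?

Counting alone: the smuggler can take at most 1 across per trip to the island, so moving all 7 needs at least 7 loaded trips out, with a return between consecutive ones — at least 13 crossings.
The safety rule pushes this higher. Following every safe sequence of crossings, the most of the 7 that can be at the island as the skiff arrives there on crossing 13 is 6 — never all 7.
So the move cannot be finished within 13 crossings. (The shortest complete plan takes 15:)
1. Smuggler goes to the island with crate M1.
2. Smuggler goes back to the mainland alone.
3. Smuggler goes to the island with crate R7.
4. Smuggler goes back to the mainland alone.
5. Smuggler goes to the island with crate K2.
6. Smuggler goes back to the mainland with crate M1.
7. Smuggler goes to the island with crate K7.
8. Smuggler goes back to the mainland alone.
9. Smuggler goes to the island with crate R2.
10. Smuggler goes back to the mainland alone.
11. Smuggler goes to the island with crate K1.
12. Smuggler goes back to the mainland alone.
13. Smuggler goes to the island with crate R4.
14. Smuggler goes back to the mainland alone.
15. Smuggler goes to the island with crate M1.

No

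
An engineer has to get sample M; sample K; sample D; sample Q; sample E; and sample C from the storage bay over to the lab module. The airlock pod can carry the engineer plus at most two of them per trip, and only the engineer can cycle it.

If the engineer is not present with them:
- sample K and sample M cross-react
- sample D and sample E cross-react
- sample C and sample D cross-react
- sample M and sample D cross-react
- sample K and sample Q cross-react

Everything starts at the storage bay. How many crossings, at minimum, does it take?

7

Counting alone: the engineer can take at most 2 across per trip to the lab module, so moving all 6 needs at least 3 loaded trips out, with a return between consecutive ones — at least 5 crossings.
The safety rule pushes this higher. Following every safe sequence of crossings, the most of the 6 that can be at the lab module as the airlock pod arrives there on crossing 5 is 5 — never all 6.
So no plan with fewer than 7 crossings exists, and this one achieves 7:
1. Engineer goes to the lab module with sample D and sample K.
2. Engineer goes back to the storage bay alone.
3. Engineer goes to the lab module with sample M and sample Q.
4. Engineer goes back to the storage bay with sample D and sample K.
5. Engineer goes to the lab module with sample C and sample E.
6. Engineer goes back to the storage bay alone.
7. Engineer goes to the lab module with sample D and sample K.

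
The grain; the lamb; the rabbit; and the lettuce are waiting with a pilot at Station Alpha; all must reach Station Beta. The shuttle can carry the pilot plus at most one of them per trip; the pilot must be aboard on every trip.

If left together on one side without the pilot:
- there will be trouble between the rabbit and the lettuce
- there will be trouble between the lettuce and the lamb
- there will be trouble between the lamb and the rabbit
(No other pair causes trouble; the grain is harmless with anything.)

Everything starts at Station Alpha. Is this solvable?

No

Whatever the first load, the items left behind include a forbidden pair without the pilot. No opening move is safe, so no plan exists.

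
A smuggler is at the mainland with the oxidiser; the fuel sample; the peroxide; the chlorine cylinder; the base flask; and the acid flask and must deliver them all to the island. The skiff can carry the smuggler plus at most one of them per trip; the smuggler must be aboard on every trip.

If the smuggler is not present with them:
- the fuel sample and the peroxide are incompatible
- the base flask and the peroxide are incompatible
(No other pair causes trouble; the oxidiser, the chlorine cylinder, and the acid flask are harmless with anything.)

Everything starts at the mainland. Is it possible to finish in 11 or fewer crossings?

No

Counting alone: the smuggler can take at most 1 across per trip to the island, so moving all 6 needs at least 6 loaded trips out, with a return between consecutive ones — at least 11 crossings.
The safety rule pushes this higher. Following every safe sequence of crossings, the most of the 6 that can be at the island as the skiff arrives there on crossing 11 is 5 — never all 6.
So the move cannot be finished within 11 crossings. (The shortest complete plan takes 13:)
1. Smuggler goes to the island with the peroxide.  [the mainland: the acid flask, the base flask, the chlorine cylinder, the fuel sample, the oxidiser | the island: the peroxide]
2. Smuggler goes back to the mainland alone.  [the mainland: the acid flask, the base flask, the chlorine cylinder, the fuel sample, the oxidiser | the island: the peroxide]
3. Smuggler goes to the island with the oxidiser.  [the mainland: the acid flask, the base flask, the chlorine cylinder, the fuel sample | the island: the oxidiser, the peroxide]
4. Smuggler goes back to the mainland alone.  [the mainland: the acid flask, the base flask, the chlorine cylinder, the fuel sample | the island: the oxidiser, the peroxide]
5. Smuggler goes to the island with the fuel sample.  [the mainland: the acid flask, the base flask, the chlorine cylinder | the island: the fuel sample, the oxidiser, the peroxide]
6. Smuggler goes back to the mainland with the peroxide.  [the mainland: the acid flask, the base flask, the chlorine cylinder, the peroxide | the island: the fuel sample, the oxidiser]
7. Smuggler goes to the island with the base flask.  [the mainland: the acid flask, the chlorine cylinder, the peroxide | the island: the base flask, the fuel sample, the oxidiser]
8. Smuggler goes back to the mainland alone.  [the mainland: the acid flask, the chlorine cylinder, the peroxide | the island: the base flask, the fuel sample, the oxidiser]
9. Smuggler goes to the island with the chlorine cylinder.  [the mainland: the acid flask, the peroxide | the island: the base flask, the chlorine cylinder, the fuel sample, the oxidiser]
10. Smuggler goes back to the mainland alone.  [the mainland: the acid flask, the peroxide | the island: the base flask, the chlorine cylinder, the fuel sample, the oxidiser]
11. Smuggler goes to the island with the acid flask.  [the mainland: the peroxide | the island: the acid flask, the base flask, the chlorine cylinder, the fuel sample, the oxidiser]
12. Smuggler goes back to the mainland alone.  [the mainland: the peroxide | the island: the acid flask, the base flask, the chlorine cylinder, the fuel sample, the oxidiser]
13. Smuggler goes to the island with the peroxide.  [the mainland: — | the island: the acid flask, the base flask, the chlorine cylinder, the fuel sample, the oxidiser, the peroxide]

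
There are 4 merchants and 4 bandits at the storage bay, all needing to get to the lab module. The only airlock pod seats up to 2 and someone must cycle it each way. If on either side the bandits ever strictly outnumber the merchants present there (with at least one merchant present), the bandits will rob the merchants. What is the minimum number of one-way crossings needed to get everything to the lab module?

impossible

Following every safe sequence of crossings from the start, the most of the 8 that can be at the lab module as the airlock pod arrives there on crossings 1, 3, 5 is 2, 3, 4 respectively; the best ever achieved is 4 of 8.
From crossing 7 on, no configuration arises that was not already reachable earlier: only 11 distinct safe configurations (who is on which side, and where the airlock pod is) can ever be reached, none of them has everyone across, and every continuation just revisits them. They are: 0 merchants + 0 bandits across (airlock pod back at the start); 0 merchants + 1 bandit across (airlock pod there); 0 merchants + 1 bandit across (airlock pod back at the start); 0 merchants + 2 bandits across (airlock pod there); 0 merchants + 2 bandits across (airlock pod back at the start); 0 merchants + 3 bandits across (airlock pod there); 0 merchants + 3 bandits across (airlock pod back at the start); 0 merchants + 4 bandits across (airlock pod there); 1 merchant + 1 bandit across (airlock pod there); 1 merchant + 1 bandit across (airlock pod back at the start); 2 merchants + 2 bandits across (airlock pod there). So no valid plan exists.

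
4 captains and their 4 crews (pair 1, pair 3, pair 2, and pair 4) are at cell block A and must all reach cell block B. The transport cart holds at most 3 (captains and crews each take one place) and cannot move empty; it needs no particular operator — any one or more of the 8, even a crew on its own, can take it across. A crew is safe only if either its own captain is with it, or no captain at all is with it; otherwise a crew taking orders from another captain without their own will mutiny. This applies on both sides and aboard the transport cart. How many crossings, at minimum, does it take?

9

Counting alone: each trip to cell block B takes at most 3 across and each return brings at least 1 back, so after t trips out (and t−1 returns) at most 3t − (t−1) of the 8 are across; that first reaches 8 at t = 4, so at least 7 crossings are needed.
The safety rule pushes this higher. Following every safe sequence of crossings, the most of the 8 that can be at cell block B as the transport cart arrives there on crossing 7 is 7 — never all 8.
So no plan with fewer than 9 crossings exists, and this one achieves 9:
1. captain 1 and crew 1 cross → cell block B.
2. captain 1 crosses ← cell block A.
3. captain 1, captain 3, and crew 3 cross → cell block B.
4. captain 1 and crew 1 cross ← cell block A.
5. captain 1, captain 2, and captain 4 cross → cell block B.
6. crew 3 crosses ← cell block A.
7. crew 1 and crew 3 cross → cell block B.
8. crew 1 crosses ← cell block A.
9. crew 1, crew 2, and crew 4 cross → cell block B.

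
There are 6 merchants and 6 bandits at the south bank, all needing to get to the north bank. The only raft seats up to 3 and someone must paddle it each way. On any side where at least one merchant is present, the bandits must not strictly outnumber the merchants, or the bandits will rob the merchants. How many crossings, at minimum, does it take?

impossible

Following every safe sequence of crossings from the start, the most of the 12 that can be at the north bank as the raft arrives there on crossings 1, 3, 5 is 3, 5, 6 respectively; the best ever achieved is 6 of 12.
From crossing 7 on, no configuration arises that was not already reachable earlier: only 17 distinct safe configurations (who is on which side, and where the raft is) can ever be reached, none of them has everyone across, and every continuation just revisits them. They are: 0 merchants + 0 bandits across (raft back at the start); 0 merchants + 1 bandit across (raft there); 0 merchants + 1 bandit across (raft back at the start); 0 merchants + 2 bandits across (raft there); 0 merchants + 2 bandits across (raft back at the start); 0 merchants + 3 bandits across (raft there); 0 merchants + 3 bandits across (raft back at the start); 0 merchants + 4 bandits across (raft there); 0 merchants + 4 bandits across (raft back at the start); 0 merchants + 5 bandits across (raft there); 0 merchants + 5 bandits across (raft back at the start); 0 merchants + 6 bandits across (raft there); 1 merchant + 1 bandit across (raft there); 1 merchant + 1 bandit across (raft back at the start); 2 merchants + 2 bandits across (raft there); 2 merchants + 2 bandits across (raft back at the start); 3 merchants + 3 bandits across (raft there). So no valid plan exists.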